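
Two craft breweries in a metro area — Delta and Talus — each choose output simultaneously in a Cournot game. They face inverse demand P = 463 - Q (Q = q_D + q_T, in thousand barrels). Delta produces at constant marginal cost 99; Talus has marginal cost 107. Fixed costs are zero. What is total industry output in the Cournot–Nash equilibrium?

240

Delta's profit: π_D = (463 - Q)q_D - (99q_D). Setting ∂π_D/∂q_D = 0: 364 - 2q_D - (q_T) = 0.
Talus's profit: π_T = (463 - Q)q_T - (107q_T). Setting ∂π_T/∂q_T = 0: 356 - 2q_T - (q_D) = 0.
Best responses: q_D = (364 - q_T)/2, q_T = (356 - q_D)/2.
Solving the pair: q_D = 124, q_T = 116.
Total output Q = 124 + 116 = 240.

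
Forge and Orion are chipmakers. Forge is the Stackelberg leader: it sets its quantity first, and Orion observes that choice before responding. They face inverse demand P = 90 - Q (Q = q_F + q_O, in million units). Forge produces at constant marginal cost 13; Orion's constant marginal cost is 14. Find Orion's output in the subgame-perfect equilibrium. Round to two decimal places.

18.50

Solve by backward induction. Given q_F, the follower Orion maximises π_O = (90 - q_F - q_O)q_O - 14q_O.
Follower FOC: 76 - q_F - 2q_O = 0, so q_O(q_F) = (76 - q_F)/2.
Forge substitutes q_O(q_F) into its own profit: π_F = q_F(90 - q_F - (76 - q_F)/2) - 13q_F = (52 - (1/2)q_F)q_F - 13q_F.
The leader's first-order condition 39 - q_F = 0 yields q_F = 39.
Then q_O = (76 - 39)/2 = 37/2.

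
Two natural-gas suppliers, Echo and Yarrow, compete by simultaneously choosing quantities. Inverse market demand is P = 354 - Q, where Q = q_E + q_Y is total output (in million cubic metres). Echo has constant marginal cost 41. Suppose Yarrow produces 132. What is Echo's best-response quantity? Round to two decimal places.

With the rival's output fixed at 132, Echo's profit is π_E = (354 - 132 - q_E)q_E - (41q_E) = (222 - q_E)q_E - (41q_E).
∂π_E/∂q_E = 181 - 2q_E = 0, so q_E = 181/2.

90.50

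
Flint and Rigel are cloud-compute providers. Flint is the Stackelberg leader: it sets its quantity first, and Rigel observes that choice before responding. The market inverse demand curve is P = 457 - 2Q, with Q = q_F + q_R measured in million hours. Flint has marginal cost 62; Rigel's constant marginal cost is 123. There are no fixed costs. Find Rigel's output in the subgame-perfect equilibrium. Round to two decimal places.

26.50

The follower Rigel best-responds to any q_F: π_R = (457 - 2Q)q_R - 123q_R.
∂π_R/∂q_R = 334 - 2q_F - 4q_R = 0 gives the reaction function q_R = (334 - 2q_F)/4.
The leader anticipates this reaction. Substituting into P = 457 - 2Q gives P = 290 - q_F, so π_F = (290 - q_F)q_F - 62q_F.
Maximising: ∂π_F/∂q_F = 228 - 2q_F = 0, giving q_F = 114.
Then q_R = (334 - 2·114)/4 = 53/2.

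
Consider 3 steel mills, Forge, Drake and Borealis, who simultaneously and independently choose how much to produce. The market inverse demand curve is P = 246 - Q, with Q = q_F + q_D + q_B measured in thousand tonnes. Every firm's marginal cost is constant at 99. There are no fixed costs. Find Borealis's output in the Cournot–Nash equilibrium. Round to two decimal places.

36.75

A representative firm's profit is π_i = q_i(246 - Q) - 99q_i.
Setting ∂π_i/∂q_i = 0 with rivals' quantities fixed: 147 - 2q_i - Σ_{j≠i} q_j = 0.
With identical firms every q_j equals q_i, so Σ_{j≠i} q_j = 2q_i and 147 = 4q_i, giving q_i = 147/4.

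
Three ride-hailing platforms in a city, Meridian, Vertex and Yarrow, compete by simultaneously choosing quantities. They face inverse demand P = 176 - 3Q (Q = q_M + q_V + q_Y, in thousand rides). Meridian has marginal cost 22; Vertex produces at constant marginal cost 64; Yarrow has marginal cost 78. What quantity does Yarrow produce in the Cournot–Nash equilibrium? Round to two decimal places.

Meridian's profit: π_M = (176 - 3Q)q_M - (22q_M). Setting ∂π_M/∂q_M = 0: 154 - 6q_M - 3(q_V + q_Y) = 0.
Vertex's first-order condition: 112 - 6q_V - 3(q_M + q_Y) = 0.
Yarrow's profit: π_Y = (176 - 3Q)q_Y - (78q_Y). Setting ∂π_Y/∂q_Y = 0: 98 - 6q_Y - 3(q_M + q_V) = 0.
Adding the 3 conditions: 364 − 6Q − 6Q = 0, i.e. Q = 91/3.
Back-substituting: q_M = (154 − 91)/3 = 21, q_V = (112 − 91)/3 = 7, q_Y = (98 − 91)/3 = 7/3.

2.33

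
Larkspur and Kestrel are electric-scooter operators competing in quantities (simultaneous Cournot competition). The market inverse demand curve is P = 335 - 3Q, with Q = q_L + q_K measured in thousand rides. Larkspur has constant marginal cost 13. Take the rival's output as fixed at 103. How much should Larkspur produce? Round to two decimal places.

With the rival's output fixed at 103, Larkspur's profit is π_L = (335 - 3·103 - 3q_L)q_L - (13q_L) = (26 - 3q_L)q_L - (13q_L).
∂π_L/∂q_L = 13 - 6q_L = 0, so q_L = 13/6.

2.17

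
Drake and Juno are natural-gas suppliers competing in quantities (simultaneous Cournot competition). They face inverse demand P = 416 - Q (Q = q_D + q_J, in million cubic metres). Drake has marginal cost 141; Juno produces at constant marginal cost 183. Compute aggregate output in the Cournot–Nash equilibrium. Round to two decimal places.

169.33

Drake's profit: π_D = (416 - Q)q_D - (141q_D). Setting ∂π_D/∂q_D = 0: 275 - 2q_D - (q_J) = 0.
Juno's profit: π_J = (416 - Q)q_J - (183q_J). Setting ∂π_J/∂q_J = 0: 233 - 2q_J - (q_D) = 0.
Rearranging gives the reaction functions q_D = (275 - q_J)/2 and q_J = (233 - q_D)/2.
Substituting one into the other gives q_D = 317/3 and q_J = 191/3.
Total output Q = 317/3 + 191/3 = 508/3.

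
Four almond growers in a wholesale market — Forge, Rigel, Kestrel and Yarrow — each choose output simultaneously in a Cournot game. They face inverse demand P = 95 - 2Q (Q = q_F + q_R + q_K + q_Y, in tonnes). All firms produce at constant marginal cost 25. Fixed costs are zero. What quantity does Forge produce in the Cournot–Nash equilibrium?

Each firm earns π_i = (95 - 2Q)q_i - 25q_i.
First-order condition (treating rivals' output as given): 70 - 4q_i - 2·Σ_{j≠i} q_j = 0.
By symmetry each firm produces the same amount; substituting Σ_{j≠i} q_j = 3q_i yields q_i = 70/10 = 7.

7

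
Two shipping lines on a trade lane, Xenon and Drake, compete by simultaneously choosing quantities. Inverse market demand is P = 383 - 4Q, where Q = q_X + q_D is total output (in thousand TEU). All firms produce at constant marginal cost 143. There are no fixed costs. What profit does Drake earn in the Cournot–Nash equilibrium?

1600

A representative firm's profit is π_i = q_i(383 - 4Q) - 143q_i.
First-order condition (treating rivals' output as given): 240 - 8q_i - 4q_j = 0.
By symmetry each firm produces the same amount; substituting q_j = q_i yields q_i = 240/12 = 20.
Price P = 383 - 4·40 = 223.
Drake's profit: (223 - 143)·20 = 1600.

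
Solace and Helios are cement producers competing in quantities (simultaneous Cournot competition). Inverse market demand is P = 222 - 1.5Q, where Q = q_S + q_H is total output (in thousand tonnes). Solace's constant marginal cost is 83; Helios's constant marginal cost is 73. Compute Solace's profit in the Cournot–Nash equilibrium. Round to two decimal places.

1232.67

Solace's profit: π_S = (222 - 1.5Q)q_S - (83q_S). Setting ∂π_S/∂q_S = 0: 139 - 3q_S - (3/2)(q_H) = 0.
Helios's first-order condition: 149 - 3q_H - (3/2)(q_S) = 0.
Best responses: q_S = (139 - (3/2)q_H)/3, q_H = (149 - (3/2)q_S)/3.
Solving the pair: q_S = 86/3, q_H = 106/3.
Price P = 222 - (3/2)·64 = 126.
Solace's profit: (126 - 83)·(86/3) = 1232.6667.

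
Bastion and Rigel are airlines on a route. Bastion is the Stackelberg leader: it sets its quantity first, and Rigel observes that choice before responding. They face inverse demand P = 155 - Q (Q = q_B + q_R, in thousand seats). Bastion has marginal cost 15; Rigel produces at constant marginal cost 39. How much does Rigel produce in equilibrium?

The follower Rigel best-responds to any q_B: π_R = (155 - Q)q_R - 39q_R.
Setting the follower's marginal profit to zero, 116 - q_B - 2q_R = 0, i.e. q_R = (116 - q_B)/2.
Bastion substitutes q_R(q_B) into its own profit: π_B = q_B(155 - q_B - (116 - q_B)/2) - 15q_B = (97 - (1/2)q_B)q_B - 15q_B.
The leader's first-order condition 82 - q_B = 0 yields q_B = 82.
Then q_R = (116 - 82)/2 = 17.

17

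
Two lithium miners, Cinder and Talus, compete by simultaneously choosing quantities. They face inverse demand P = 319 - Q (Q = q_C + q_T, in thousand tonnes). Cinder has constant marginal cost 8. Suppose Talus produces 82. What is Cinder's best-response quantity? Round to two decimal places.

114.50

With the rival's output fixed at 82, Cinder's profit is π_C = (319 - 82 - q_C)q_C - (8q_C) = (237 - q_C)q_C - (8q_C).
∂π_C/∂q_C = 229 - 2q_C = 0, so q_C = 229/2.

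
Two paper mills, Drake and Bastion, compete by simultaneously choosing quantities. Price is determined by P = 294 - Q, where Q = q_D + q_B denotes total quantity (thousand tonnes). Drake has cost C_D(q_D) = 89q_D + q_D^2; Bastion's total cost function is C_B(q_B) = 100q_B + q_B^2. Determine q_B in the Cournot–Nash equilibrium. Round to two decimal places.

Drake's profit: π_D = (294 - Q)q_D - (89q_D + q_D²). Setting ∂π_D/∂q_D = 0: 205 - 4q_D - (q_B) = 0.
Bastion's first-order condition: 194 - 4q_B - (q_D) = 0.
So q_D = (205 - q_B)/4 and q_B = (194 - q_D)/4.
Solving the pair: q_D = 626/15, q_B = 571/15.

38.07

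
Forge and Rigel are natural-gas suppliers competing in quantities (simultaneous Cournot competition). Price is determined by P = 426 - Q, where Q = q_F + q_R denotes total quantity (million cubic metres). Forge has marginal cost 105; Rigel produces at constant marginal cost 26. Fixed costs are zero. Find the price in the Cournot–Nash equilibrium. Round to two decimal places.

185.67

Forge's profit: π_F = (426 - Q)q_F - (105q_F). Setting ∂π_F/∂q_F = 0: 321 - 2q_F - (q_R) = 0.
Rigel's first-order condition: 400 - 2q_R - (q_F) = 0.
Best responses: q_F = (321 - q_R)/2, q_R = (400 - q_F)/2.
Substituting one into the other gives q_F = 242/3 and q_R = 479/3.
Total output Q = 721/3, so price P = 426 - 721/3 = 557/3.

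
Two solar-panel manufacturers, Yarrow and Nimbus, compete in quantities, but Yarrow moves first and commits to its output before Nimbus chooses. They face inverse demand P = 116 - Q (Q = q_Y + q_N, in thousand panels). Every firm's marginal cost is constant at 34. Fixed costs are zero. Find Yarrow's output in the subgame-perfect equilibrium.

Solve by backward induction. Given q_Y, the follower Nimbus maximises π_N = (116 - q_Y - q_N)q_N - 34q_N.
Setting the follower's marginal profit to zero, 82 - q_Y - 2q_N = 0, i.e. q_N = (82 - q_Y)/2.
Yarrow substitutes q_N(q_Y) into its own profit: π_Y = q_Y(116 - q_Y - (82 - q_Y)/2) - 34q_Y = (75 - (1/2)q_Y)q_Y - 34q_Y.
The leader's first-order condition 41 - q_Y = 0 yields q_Y = 41.
Then q_N = (82 - 41)/2 = 41/2.

41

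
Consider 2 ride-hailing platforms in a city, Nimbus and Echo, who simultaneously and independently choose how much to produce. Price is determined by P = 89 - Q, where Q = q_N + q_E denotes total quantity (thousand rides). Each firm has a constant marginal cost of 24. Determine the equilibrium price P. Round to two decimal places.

45.67

Each firm earns π_i = (89 - Q)q_i - 24q_i.
Setting ∂π_i/∂q_i = 0 with rivals' quantities fixed: 65 - 2q_i - q_j = 0.
With identical firms every q_j equals q_i, so q_j = q_i and 65 = 3q_i, giving q_i = 65/3.
Total output Q = 130/3, so price P = 89 - 130/3 = 137/3.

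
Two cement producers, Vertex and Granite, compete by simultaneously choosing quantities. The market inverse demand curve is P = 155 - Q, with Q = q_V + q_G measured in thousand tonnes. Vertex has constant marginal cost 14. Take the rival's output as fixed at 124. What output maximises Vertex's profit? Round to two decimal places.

8.50

With the rival's output fixed at 124, Vertex's profit is π_V = (155 - 124 - q_V)q_V - (14q_V) = (31 - q_V)q_V - (14q_V).
∂π_V/∂q_V = 17 - 2q_V = 0, so q_V = 17/2.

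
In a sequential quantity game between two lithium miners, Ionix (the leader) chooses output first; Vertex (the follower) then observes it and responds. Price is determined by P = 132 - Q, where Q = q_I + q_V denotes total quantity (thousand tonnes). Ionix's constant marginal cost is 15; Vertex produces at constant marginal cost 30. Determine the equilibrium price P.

48

The follower Vertex best-responds to any q_I: π_V = (132 - Q)q_V - 30q_V.
Follower FOC: 102 - q_I - 2q_V = 0, so q_V(q_I) = (102 - q_I)/2.
Ionix substitutes q_V(q_I) into its own profit: π_I = q_I(132 - q_I - (102 - q_I)/2) - 15q_I = (81 - (1/2)q_I)q_I - 15q_I.
Leader FOC: 66 - q_I = 0, so q_I = 66.
Then q_V = (102 - 66)/2 = 18.
Total output Q = 84, so price P = 132 - 84 = 48.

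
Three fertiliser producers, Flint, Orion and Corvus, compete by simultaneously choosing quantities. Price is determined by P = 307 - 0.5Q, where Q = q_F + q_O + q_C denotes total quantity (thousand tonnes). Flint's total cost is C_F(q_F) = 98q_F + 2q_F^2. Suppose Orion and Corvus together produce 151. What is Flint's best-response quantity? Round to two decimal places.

26.70

With rivals' combined output fixed at 151, Flint's profit is π_F = (307 - (1/2)·151 - (1/2)q_F)q_F - (98q_F + 2q_F²) = (463/2 - (1/2)q_F)q_F - (98q_F + 2q_F²).
∂π_F/∂q_F = 267/2 - 5q_F = 0, so q_F = 267/10.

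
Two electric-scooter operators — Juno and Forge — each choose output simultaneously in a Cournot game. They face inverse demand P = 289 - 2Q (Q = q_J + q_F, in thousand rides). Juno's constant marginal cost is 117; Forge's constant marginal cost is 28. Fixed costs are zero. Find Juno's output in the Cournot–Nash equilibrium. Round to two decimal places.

Juno's profit: π_J = (289 - 2Q)q_J - (117q_J). Setting ∂π_J/∂q_J = 0: 172 - 4q_J - 2(q_F) = 0.
Forge's profit: π_F = (289 - 2Q)q_F - (28q_F). Setting ∂π_F/∂q_F = 0: 261 - 4q_F - 2(q_J) = 0.
Best responses: q_J = (172 - 2q_F)/4, q_F = (261 - 2q_J)/4.
Substituting one into the other gives q_J = 83/6 and q_F = 175/3.

13.83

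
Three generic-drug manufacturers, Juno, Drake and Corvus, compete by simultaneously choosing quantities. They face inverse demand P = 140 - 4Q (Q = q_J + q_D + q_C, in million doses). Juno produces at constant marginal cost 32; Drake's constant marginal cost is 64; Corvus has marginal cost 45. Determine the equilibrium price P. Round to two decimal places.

Juno's profit: π_J = (140 - 4Q)q_J - (32q_J). Setting ∂π_J/∂q_J = 0: 108 - 8q_J - 4(q_D + q_C) = 0.
Drake's first-order condition: 76 - 8q_D - 4(q_J + q_C) = 0.
Corvus's profit: π_C = (140 - 4Q)q_C - (45q_C). Setting ∂π_C/∂q_C = 0: 95 - 8q_C - 4(q_J + q_D) = 0.
Adding the 3 first-order conditions: 279 − 16Q = 0, so Q = 279/16.
Back-substituting: q_J = (108 − 279/4)/4 = 153/16, q_D = (76 − 279/4)/4 = 25/16, q_C = (95 − 279/4)/4 = 101/16.
Total output Q = 279/16, so price P = 140 - 4·(279/16) = 281/4.

70.25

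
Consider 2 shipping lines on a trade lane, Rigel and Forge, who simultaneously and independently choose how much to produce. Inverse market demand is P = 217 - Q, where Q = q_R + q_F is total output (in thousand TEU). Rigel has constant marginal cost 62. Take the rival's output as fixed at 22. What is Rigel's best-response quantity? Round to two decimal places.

With the rival's output fixed at 22, Rigel's profit is π_R = (217 - 22 - q_R)q_R - (62q_R) = (195 - q_R)q_R - (62q_R).
∂π_R/∂q_R = 133 - 2q_R = 0, so q_R = 133/2.

66.50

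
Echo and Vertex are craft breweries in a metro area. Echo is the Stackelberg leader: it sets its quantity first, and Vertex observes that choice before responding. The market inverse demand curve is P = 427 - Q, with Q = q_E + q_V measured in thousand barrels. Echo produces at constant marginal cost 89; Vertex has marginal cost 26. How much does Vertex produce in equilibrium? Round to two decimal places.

The follower Vertex best-responds to any q_E: π_V = (427 - Q)q_V - 26q_V.
Setting the follower's marginal profit to zero, 401 - q_E - 2q_V = 0, i.e. q_V = (401 - q_E)/2.
The leader anticipates this reaction. Substituting into P = 427 - Q gives P = 453/2 - (1/2)q_E, so π_E = (453/2 - (1/2)q_E)q_E - 89q_E.
The leader's first-order condition 275/2 - q_E = 0 yields q_E = 275/2.
Then q_V = (401 - 275/2)/2 = 527/4.

131.75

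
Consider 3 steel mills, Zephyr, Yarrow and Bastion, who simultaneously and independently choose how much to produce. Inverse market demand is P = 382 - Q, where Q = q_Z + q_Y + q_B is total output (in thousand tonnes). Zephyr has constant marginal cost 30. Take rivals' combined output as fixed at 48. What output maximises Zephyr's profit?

With rivals' combined output fixed at 48, Zephyr's profit is π_Z = (382 - 48 - q_Z)q_Z - (30q_Z) = (334 - q_Z)q_Z - (30q_Z).
∂π_Z/∂q_Z = 304 - 2q_Z = 0, so q_Z = 152.

152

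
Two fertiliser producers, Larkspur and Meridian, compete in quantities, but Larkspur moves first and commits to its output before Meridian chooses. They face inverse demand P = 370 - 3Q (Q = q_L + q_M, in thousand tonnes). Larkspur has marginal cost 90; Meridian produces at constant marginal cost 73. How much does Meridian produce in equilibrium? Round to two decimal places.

27.58

The follower Meridian best-responds to any q_L: π_M = (370 - 3Q)q_M - 73q_M.
∂π_M/∂q_M = 297 - 3q_L - 6q_M = 0 gives the reaction function q_M = (297 - 3q_L)/6.
The leader anticipates this reaction. Substituting into P = 370 - 3Q gives P = 443/2 - (3/2)q_L, so π_L = (443/2 - (3/2)q_L)q_L - 90q_L.
Maximising: ∂π_L/∂q_L = 263/2 - 3q_L = 0, giving q_L = 263/6.
Then q_M = (297 - 3·(263/6))/6 = 331/12.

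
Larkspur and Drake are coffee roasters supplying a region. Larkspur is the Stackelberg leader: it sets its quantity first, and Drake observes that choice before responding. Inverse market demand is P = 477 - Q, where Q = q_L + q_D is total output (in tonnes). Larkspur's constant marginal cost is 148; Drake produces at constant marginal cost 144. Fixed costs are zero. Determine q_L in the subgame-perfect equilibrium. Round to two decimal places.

162.50

Solve by backward induction. Given q_L, the follower Drake maximises π_D = (477 - q_L - q_D)q_D - 144q_D.
∂π_D/∂q_D = 333 - q_L - 2q_D = 0 gives the reaction function q_D = (333 - q_L)/2.
The leader anticipates this reaction. Substituting into P = 477 - Q gives P = 621/2 - (1/2)q_L, so π_L = (621/2 - (1/2)q_L)q_L - 148q_L.
The leader's first-order condition 325/2 - q_L = 0 yields q_L = 325/2.
Then q_D = (333 - 325/2)/2 = 341/4.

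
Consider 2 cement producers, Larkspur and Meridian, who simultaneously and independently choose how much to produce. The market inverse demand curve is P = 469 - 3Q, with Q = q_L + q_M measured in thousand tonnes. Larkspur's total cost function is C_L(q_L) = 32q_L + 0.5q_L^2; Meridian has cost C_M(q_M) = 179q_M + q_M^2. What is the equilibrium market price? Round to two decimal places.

Larkspur's profit: π_L = (469 - 3Q)q_L - (32q_L + (1/2)q_L²). Setting ∂π_L/∂q_L = 0: 437 - 7q_L - 3(q_M) = 0.
Meridian's profit: π_M = (469 - 3Q)q_M - (179q_M + q_M²). Setting ∂π_M/∂q_M = 0: 290 - 8q_M - 3(q_L) = 0.
Best responses: q_L = (437 - 3q_M)/7, q_M = (290 - 3q_L)/8.
Substituting one into the other gives q_L = 55.8723 and q_M = 719/47.
Total output Q = 71.1702, so price P = 469 - 3·71.1702 = 255.4894.

255.49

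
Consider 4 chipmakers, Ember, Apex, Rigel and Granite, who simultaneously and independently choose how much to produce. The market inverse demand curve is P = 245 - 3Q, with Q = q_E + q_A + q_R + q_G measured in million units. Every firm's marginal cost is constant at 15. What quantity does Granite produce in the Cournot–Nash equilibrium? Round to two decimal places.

15.33

Each firm earns π_i = (245 - 3Q)q_i - 15q_i.
Setting ∂π_i/∂q_i = 0 with rivals' quantities fixed: 230 - 6q_i - 3·Σ_{j≠i} q_j = 0.
With identical firms every q_j equals q_i, so Σ_{j≠i} q_j = 3q_i and 230 = 15q_i, giving q_i = 46/3.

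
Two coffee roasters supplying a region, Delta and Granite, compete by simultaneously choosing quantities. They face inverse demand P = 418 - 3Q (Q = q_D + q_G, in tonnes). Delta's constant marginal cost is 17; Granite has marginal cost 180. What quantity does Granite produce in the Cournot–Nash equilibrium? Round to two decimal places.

8.33

Delta's profit: π_D = (418 - 3Q)q_D - (17q_D). Setting ∂π_D/∂q_D = 0: 401 - 6q_D - 3(q_G) = 0.
Granite's profit: π_G = (418 - 3Q)q_G - (180q_G). Setting ∂π_G/∂q_G = 0: 238 - 6q_G - 3(q_D) = 0.
Best responses: q_D = (401 - 3q_G)/6, q_G = (238 - 3q_D)/6.
Solving the pair: q_D = 188/3, q_G = 25/3.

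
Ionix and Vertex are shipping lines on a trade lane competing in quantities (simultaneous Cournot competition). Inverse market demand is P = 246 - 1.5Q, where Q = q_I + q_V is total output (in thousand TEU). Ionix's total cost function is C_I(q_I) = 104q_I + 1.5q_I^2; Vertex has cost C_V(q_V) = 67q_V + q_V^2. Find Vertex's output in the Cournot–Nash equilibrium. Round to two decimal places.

Ionix's profit: π_I = (246 - 1.5Q)q_I - (104q_I + (3/2)q_I²). Setting ∂π_I/∂q_I = 0: 142 - 6q_I - (3/2)(q_V) = 0.
Vertex's first-order condition: 179 - 5q_V - (3/2)(q_I) = 0.
Best responses: q_I = (142 - (3/2)q_V)/6, q_V = (179 - (3/2)q_I)/5.
Solving the pair: q_I = 1766/111, q_V = 1148/37.

31.03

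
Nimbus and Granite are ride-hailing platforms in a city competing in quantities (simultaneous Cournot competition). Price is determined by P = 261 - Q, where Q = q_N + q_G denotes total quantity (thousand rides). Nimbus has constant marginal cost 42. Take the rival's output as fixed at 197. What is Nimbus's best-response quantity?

11

With the rival's output fixed at 197, Nimbus's profit is π_N = (261 - 197 - q_N)q_N - (42q_N) = (64 - q_N)q_N - (42q_N).
∂π_N/∂q_N = 22 - 2q_N = 0, so q_N = 11.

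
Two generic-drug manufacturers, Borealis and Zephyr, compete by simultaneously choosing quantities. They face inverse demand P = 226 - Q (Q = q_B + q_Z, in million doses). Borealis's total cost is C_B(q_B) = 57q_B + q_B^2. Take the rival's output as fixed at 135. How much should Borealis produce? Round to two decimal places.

8.50

With the rival's output fixed at 135, Borealis's profit is π_B = (226 - 135 - q_B)q_B - (57q_B + q_B²) = (91 - q_B)q_B - (57q_B + q_B²).
∂π_B/∂q_B = 34 - 4q_B = 0, so q_B = 17/2.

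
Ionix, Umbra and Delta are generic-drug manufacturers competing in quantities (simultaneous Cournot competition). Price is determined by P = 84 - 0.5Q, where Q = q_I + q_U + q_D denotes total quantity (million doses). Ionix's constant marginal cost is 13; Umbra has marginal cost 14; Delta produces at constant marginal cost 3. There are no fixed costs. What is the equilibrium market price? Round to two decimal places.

Ionix's profit: π_I = (84 - 0.5Q)q_I - (13q_I). Setting ∂π_I/∂q_I = 0: 71 - q_I - (1/2)(q_U + q_D) = 0.
Umbra's profit: π_U = (84 - 0.5Q)q_U - (14q_U). Setting ∂π_U/∂q_U = 0: 70 - q_U - (1/2)(q_I + q_D) = 0.
Delta's profit: π_D = (84 - 0.5Q)q_D - (3q_D). Setting ∂π_D/∂q_D = 0: 81 - q_D - (1/2)(q_I + q_U) = 0.
Adding the 3 conditions: 222 − Q − Q = 0, i.e. Q = 111.
Back-substituting: q_I = (71 − 111/2)/(1/2) = 31, q_U = (70 − 111/2)/(1/2) = 29, q_D = (81 − 111/2)/(1/2) = 51.
Total output Q = 111, so price P = 84 - (1/2)·111 = 57/2.

28.50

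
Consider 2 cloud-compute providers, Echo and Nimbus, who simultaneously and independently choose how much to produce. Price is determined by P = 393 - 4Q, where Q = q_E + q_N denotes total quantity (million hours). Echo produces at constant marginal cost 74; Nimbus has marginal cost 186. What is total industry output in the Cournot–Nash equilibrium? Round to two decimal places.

Echo's profit: π_E = (393 - 4Q)q_E - (74q_E). Setting ∂π_E/∂q_E = 0: 319 - 8q_E - 4(q_N) = 0.
Nimbus's first-order condition: 207 - 8q_N - 4(q_E) = 0.
Best responses: q_E = (319 - 4q_N)/8, q_N = (207 - 4q_E)/8.
Substituting one into the other gives q_E = 431/12 and q_N = 95/12.
Total output Q = 431/12 + 95/12 = 263/6.

43.83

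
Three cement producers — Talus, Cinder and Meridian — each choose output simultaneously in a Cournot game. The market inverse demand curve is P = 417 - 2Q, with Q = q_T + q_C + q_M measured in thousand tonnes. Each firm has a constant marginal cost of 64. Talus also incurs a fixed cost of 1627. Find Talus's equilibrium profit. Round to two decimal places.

Each firm earns π_i = (417 - 2Q)q_i - 64q_i.
Setting ∂π_i/∂q_i = 0 with rivals' quantities fixed: 353 - 4q_i - 2·Σ_{j≠i} q_j = 0.
With identical firms every q_j equals q_i, so Σ_{j≠i} q_j = 2q_i and 353 = 8q_i, giving q_i = 353/8.
Price P = 417 - 2·(1059/8) = 609/4.
Talus's profit: (609/4 - 64)·(353/8) - 1627 = 2267.0313.

2267.03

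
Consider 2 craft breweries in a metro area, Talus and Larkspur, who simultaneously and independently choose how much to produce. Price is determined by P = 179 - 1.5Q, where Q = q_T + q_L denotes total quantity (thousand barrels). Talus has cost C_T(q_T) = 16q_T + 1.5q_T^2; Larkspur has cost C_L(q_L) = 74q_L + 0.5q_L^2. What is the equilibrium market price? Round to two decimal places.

Talus's profit: π_T = (179 - 1.5Q)q_T - (16q_T + (3/2)q_T²). Setting ∂π_T/∂q_T = 0: 163 - 6q_T - (3/2)(q_L) = 0.
Larkspur's profit: π_L = (179 - 1.5Q)q_L - (74q_L + (1/2)q_L²). Setting ∂π_L/∂q_L = 0: 105 - 4q_L - (3/2)(q_T) = 0.
So q_T = (163 - (3/2)q_L)/6 and q_L = (105 - (3/2)q_T)/4.
Substituting one into the other gives q_T = 1978/87 and q_L = 514/29.
Total output Q = 40.4598, so price P = 179 - (3/2)·40.4598 = 118.3103.

118.31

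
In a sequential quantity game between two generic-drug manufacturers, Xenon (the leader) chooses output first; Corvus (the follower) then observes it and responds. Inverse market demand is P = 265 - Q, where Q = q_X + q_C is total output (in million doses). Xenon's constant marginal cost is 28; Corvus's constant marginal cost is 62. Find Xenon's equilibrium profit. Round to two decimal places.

9180.13

Solve by backward induction. Given q_X, the follower Corvus maximises π_C = (265 - q_X - q_C)q_C - 62q_C.
Follower FOC: 203 - q_X - 2q_C = 0, so q_C(q_X) = (203 - q_X)/2.
The leader anticipates this reaction. Substituting into P = 265 - Q gives P = 327/2 - (1/2)q_X, so π_X = (327/2 - (1/2)q_X)q_X - 28q_X.
The leader's first-order condition 271/2 - q_X = 0 yields q_X = 271/2.
Then q_C = (203 - 271/2)/2 = 135/4.
Price P = 265 - 677/4 = 383/4.
Xenon's profit: (383/4 - 28)·(271/2) = 9180.1250.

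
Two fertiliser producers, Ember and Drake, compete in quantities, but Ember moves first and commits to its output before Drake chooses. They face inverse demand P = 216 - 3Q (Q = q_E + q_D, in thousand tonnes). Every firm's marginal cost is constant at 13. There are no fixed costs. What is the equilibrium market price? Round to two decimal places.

63.75

Solve by backward induction. Given q_E, the follower Drake maximises π_D = (216 - 3q_E - 3q_D)q_D - 13q_D.
Follower FOC: 203 - 3q_E - 6q_D = 0, so q_D(q_E) = (203 - 3q_E)/6.
Ember substitutes q_D(q_E) into its own profit: π_E = q_E(216 - 3q_E - (203 - 3q_E)/2) - 13q_E = (229/2 - (3/2)q_E)q_E - 13q_E.
The leader's first-order condition 203/2 - 3q_E = 0 yields q_E = 203/6.
Then q_D = (203 - 3·(203/6))/6 = 203/12.
Total output Q = 203/4, so price P = 216 - 3·(203/4) = 255/4.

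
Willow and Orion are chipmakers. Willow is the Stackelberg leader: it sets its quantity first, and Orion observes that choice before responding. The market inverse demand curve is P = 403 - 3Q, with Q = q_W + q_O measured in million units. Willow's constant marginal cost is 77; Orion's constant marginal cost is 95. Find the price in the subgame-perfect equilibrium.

163

Solve by backward induction. Given q_W, the follower Orion maximises π_O = (403 - 3q_W - 3q_O)q_O - 95q_O.
Follower FOC: 308 - 3q_W - 6q_O = 0, so q_O(q_W) = (308 - 3q_W)/6.
The leader anticipates this reaction. Substituting into P = 403 - 3Q gives P = 249 - (3/2)q_W, so π_W = (249 - (3/2)q_W)q_W - 77q_W.
The leader's first-order condition 172 - 3q_W = 0 yields q_W = 172/3.
Then q_O = (308 - 3·(172/3))/6 = 68/3.
Total output Q = 80, so price P = 403 - 3·80 = 163.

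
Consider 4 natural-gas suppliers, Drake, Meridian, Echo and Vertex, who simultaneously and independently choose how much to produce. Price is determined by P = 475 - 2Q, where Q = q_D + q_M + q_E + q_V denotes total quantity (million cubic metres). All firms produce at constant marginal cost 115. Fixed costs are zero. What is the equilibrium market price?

Each firm earns π_i = (475 - 2Q)q_i - 115q_i.
First-order condition (treating rivals' output as given): 360 - 4q_i - 2·Σ_{j≠i} q_j = 0.
With identical firms every q_j equals q_i, so Σ_{j≠i} q_j = 3q_i and 360 = 10q_i, giving q_i = 36.
Total output Q = 144, so price P = 475 - 2·144 = 187.

187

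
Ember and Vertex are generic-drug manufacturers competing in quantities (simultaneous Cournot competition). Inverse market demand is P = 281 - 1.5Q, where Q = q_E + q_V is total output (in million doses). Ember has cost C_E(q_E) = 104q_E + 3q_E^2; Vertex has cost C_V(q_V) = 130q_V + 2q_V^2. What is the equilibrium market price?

229

Ember's profit: π_E = (281 - 1.5Q)q_E - (104q_E + 3q_E²). Setting ∂π_E/∂q_E = 0: 177 - 9q_E - (3/2)(q_V) = 0.
Vertex's profit: π_V = (281 - 1.5Q)q_V - (130q_V + 2q_V²). Setting ∂π_V/∂q_V = 0: 151 - 7q_V - (3/2)(q_E) = 0.
So q_E = (177 - (3/2)q_V)/9 and q_V = (151 - (3/2)q_E)/7.
Substituting one into the other gives q_E = 50/3 and q_V = 18.
Total output Q = 104/3, so price P = 281 - (3/2)·(104/3) = 229.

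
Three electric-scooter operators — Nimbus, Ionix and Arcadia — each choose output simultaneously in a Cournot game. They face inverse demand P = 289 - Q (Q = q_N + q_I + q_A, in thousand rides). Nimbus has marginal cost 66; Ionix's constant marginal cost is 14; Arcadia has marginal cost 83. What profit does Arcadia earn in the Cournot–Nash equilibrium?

Nimbus's profit: π_N = (289 - Q)q_N - (66q_N). Setting ∂π_N/∂q_N = 0: 223 - 2q_N - (q_I + q_A) = 0.
Ionix's first-order condition: 275 - 2q_I - (q_N + q_A) = 0.
Arcadia's first-order condition: 206 - 2q_A - (q_N + q_I) = 0.
Adding the 3 first-order conditions: 704 − 4Q = 0, so Q = 176.
Back-substituting: q_N = (223 − 176) = 47, q_I = (275 − 176) = 99, q_A = (206 − 176) = 30.
Price P = 289 - 176 = 113.
Arcadia's profit: (113 - 83)·30 = 900.

900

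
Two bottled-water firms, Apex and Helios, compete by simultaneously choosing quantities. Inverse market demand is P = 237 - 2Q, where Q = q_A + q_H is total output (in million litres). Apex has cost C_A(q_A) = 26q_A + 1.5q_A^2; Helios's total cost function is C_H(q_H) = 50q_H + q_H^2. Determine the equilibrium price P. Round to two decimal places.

Apex's profit: π_A = (237 - 2Q)q_A - (26q_A + (3/2)q_A²). Setting ∂π_A/∂q_A = 0: 211 - 7q_A - 2(q_H) = 0.
Helios's profit: π_H = (237 - 2Q)q_H - (50q_H + q_H²). Setting ∂π_H/∂q_H = 0: 187 - 6q_H - 2(q_A) = 0.
So q_A = (211 - 2q_H)/7 and q_H = (187 - 2q_A)/6.
Substituting one into the other gives q_A = 446/19 and q_H = 887/38.
Total output Q = 1779/38, so price P = 237 - 2·(1779/38) = 143.3684.

143.37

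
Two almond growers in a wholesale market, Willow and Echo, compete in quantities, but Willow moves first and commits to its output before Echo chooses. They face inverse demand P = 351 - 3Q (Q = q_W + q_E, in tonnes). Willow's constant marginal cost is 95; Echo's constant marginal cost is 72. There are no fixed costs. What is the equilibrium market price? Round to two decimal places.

153.25

Solve by backward induction. Given q_W, the follower Echo maximises π_E = (351 - 3q_W - 3q_E)q_E - 72q_E.
∂π_E/∂q_E = 279 - 3q_W - 6q_E = 0 gives the reaction function q_E = (279 - 3q_W)/6.
Willow substitutes q_E(q_W) into its own profit: π_W = q_W(351 - 3q_W - (279 - 3q_W)/2) - 95q_W = (423/2 - (3/2)q_W)q_W - 95q_W.
Leader FOC: 233/2 - 3q_W = 0, so q_W = 233/6.
Then q_E = (279 - 3·(233/6))/6 = 325/12.
Total output Q = 791/12, so price P = 351 - 3·(791/12) = 613/4.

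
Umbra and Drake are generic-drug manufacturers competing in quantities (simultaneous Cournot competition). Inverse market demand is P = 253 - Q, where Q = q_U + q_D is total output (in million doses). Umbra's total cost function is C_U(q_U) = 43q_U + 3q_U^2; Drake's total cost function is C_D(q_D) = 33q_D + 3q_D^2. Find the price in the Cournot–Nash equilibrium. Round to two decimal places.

205.22

Umbra's profit: π_U = (253 - Q)q_U - (43q_U + 3q_U²). Setting ∂π_U/∂q_U = 0: 210 - 8q_U - (q_D) = 0.
Drake's profit: π_D = (253 - Q)q_D - (33q_D + 3q_D²). Setting ∂π_D/∂q_D = 0: 220 - 8q_D - (q_U) = 0.
Best responses: q_U = (210 - q_D)/8, q_D = (220 - q_U)/8.
Solving the pair: q_U = 1460/63, q_D = 1550/63.
Total output Q = 430/9, so price P = 253 - 430/9 = 1847/9.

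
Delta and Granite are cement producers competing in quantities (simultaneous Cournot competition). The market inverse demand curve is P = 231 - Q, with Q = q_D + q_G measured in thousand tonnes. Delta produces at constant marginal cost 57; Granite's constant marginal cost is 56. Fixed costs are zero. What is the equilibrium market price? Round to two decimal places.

114.67

Delta's profit: π_D = (231 - Q)q_D - (57q_D). Setting ∂π_D/∂q_D = 0: 174 - 2q_D - (q_G) = 0.
Granite's profit: π_G = (231 - Q)q_G - (56q_G). Setting ∂π_G/∂q_G = 0: 175 - 2q_G - (q_D) = 0.
Rearranging gives the reaction functions q_D = (174 - q_G)/2 and q_G = (175 - q_D)/2.
Substituting one into the other gives q_D = 173/3 and q_G = 176/3.
Total output Q = 349/3, so price P = 231 - 349/3 = 344/3.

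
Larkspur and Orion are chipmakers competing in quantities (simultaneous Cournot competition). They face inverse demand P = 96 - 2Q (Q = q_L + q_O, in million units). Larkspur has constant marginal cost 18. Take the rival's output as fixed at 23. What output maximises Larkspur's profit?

With the rival's output fixed at 23, Larkspur's profit is π_L = (96 - 2·23 - 2q_L)q_L - (18q_L) = (50 - 2q_L)q_L - (18q_L).
∂π_L/∂q_L = 32 - 4q_L = 0, so q_L = 8.

8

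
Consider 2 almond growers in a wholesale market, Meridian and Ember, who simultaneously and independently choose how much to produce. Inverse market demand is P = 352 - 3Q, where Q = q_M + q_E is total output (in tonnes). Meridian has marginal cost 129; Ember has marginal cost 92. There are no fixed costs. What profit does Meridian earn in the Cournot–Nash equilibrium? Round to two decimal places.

1281.33

Meridian's profit: π_M = (352 - 3Q)q_M - (129q_M). Setting ∂π_M/∂q_M = 0: 223 - 6q_M - 3(q_E) = 0.
Ember's profit: π_E = (352 - 3Q)q_E - (92q_E). Setting ∂π_E/∂q_E = 0: 260 - 6q_E - 3(q_M) = 0.
Best responses: q_M = (223 - 3q_E)/6, q_E = (260 - 3q_M)/6.
Solving the pair: q_M = 62/3, q_E = 33.
Price P = 352 - 3·(161/3) = 191.
Meridian's profit: (191 - 129)·(62/3) = 1281.3333.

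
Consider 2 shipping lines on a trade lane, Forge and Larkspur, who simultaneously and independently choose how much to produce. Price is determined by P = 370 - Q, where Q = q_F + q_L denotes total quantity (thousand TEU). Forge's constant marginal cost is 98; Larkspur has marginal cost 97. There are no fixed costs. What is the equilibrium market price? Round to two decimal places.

Forge's profit: π_F = (370 - Q)q_F - (98q_F). Setting ∂π_F/∂q_F = 0: 272 - 2q_F - (q_L) = 0.
Larkspur's profit: π_L = (370 - Q)q_L - (97q_L). Setting ∂π_L/∂q_L = 0: 273 - 2q_L - (q_F) = 0.
So q_F = (272 - q_L)/2 and q_L = (273 - q_F)/2.
Substituting one into the other gives q_F = 271/3 and q_L = 274/3.
Total output Q = 545/3, so price P = 370 - 545/3 = 565/3.

188.33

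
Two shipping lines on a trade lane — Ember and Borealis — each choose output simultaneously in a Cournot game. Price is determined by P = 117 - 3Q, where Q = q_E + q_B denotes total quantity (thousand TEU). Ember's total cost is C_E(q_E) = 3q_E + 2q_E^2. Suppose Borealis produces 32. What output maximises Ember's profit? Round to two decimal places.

1.80

With the rival's output fixed at 32, Ember's profit is π_E = (117 - 3·32 - 3q_E)q_E - (3q_E + 2q_E²) = (21 - 3q_E)q_E - (3q_E + 2q_E²).
∂π_E/∂q_E = 18 - 10q_E = 0, so q_E = 9/5.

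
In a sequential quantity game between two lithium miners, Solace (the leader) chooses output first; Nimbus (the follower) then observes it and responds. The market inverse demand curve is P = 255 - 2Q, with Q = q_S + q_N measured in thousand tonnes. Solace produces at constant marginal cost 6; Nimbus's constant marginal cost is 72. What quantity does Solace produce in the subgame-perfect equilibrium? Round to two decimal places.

78.75

The follower Nimbus best-responds to any q_S: π_N = (255 - 2Q)q_N - 72q_N.
∂π_N/∂q_N = 183 - 2q_S - 4q_N = 0 gives the reaction function q_N = (183 - 2q_S)/4.
Solace substitutes q_N(q_S) into its own profit: π_S = q_S(255 - 2q_S - (183 - 2q_S)/2) - 6q_S = (327/2 - q_S)q_S - 6q_S.
Leader FOC: 315/2 - 2q_S = 0, so q_S = 315/4.
Then q_N = (183 - 2·(315/4))/4 = 51/8.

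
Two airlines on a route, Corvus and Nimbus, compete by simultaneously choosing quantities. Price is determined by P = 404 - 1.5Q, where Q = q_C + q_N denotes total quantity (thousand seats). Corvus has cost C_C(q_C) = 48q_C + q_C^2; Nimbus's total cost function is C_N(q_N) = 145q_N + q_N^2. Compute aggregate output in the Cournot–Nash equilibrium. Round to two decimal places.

Corvus's profit: π_C = (404 - 1.5Q)q_C - (48q_C + q_C²). Setting ∂π_C/∂q_C = 0: 356 - 5q_C - (3/2)(q_N) = 0.
Nimbus's profit: π_N = (404 - 1.5Q)q_N - (145q_N + q_N²). Setting ∂π_N/∂q_N = 0: 259 - 5q_N - (3/2)(q_C) = 0.
Best responses: q_C = (356 - (3/2)q_N)/5, q_N = (259 - (3/2)q_C)/5.
Solving the pair: q_C = 61.1648, q_N = 33.4505.
Total output Q = 61.1648 + 33.4505 = 1230/13.

94.62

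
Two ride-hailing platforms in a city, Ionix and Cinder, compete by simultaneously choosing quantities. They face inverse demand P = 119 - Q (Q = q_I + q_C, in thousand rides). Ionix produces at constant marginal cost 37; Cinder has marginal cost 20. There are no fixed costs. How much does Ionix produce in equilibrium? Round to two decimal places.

Ionix's profit: π_I = (119 - Q)q_I - (37q_I). Setting ∂π_I/∂q_I = 0: 82 - 2q_I - (q_C) = 0.
Cinder's first-order condition: 99 - 2q_C - (q_I) = 0.
Rearranging gives the reaction functions q_I = (82 - q_C)/2 and q_C = (99 - q_I)/2.
Solving the pair: q_I = 65/3, q_C = 116/3.

21.67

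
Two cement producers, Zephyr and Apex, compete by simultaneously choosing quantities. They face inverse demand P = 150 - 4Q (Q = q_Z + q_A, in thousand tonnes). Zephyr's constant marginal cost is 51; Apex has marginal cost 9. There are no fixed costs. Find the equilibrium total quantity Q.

20

Zephyr's profit: π_Z = (150 - 4Q)q_Z - (51q_Z). Setting ∂π_Z/∂q_Z = 0: 99 - 8q_Z - 4(q_A) = 0.
Apex's first-order condition: 141 - 8q_A - 4(q_Z) = 0.
Rearranging gives the reaction functions q_Z = (99 - 4q_A)/8 and q_A = (141 - 4q_Z)/8.
Substituting one into the other gives q_Z = 19/4 and q_A = 61/4.
Total output Q = 19/4 + 61/4 = 20.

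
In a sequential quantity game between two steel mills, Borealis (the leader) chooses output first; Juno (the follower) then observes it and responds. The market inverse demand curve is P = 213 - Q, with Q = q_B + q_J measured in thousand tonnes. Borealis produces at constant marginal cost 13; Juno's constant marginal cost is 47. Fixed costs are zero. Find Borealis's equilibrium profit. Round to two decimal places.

The follower Juno best-responds to any q_B: π_J = (213 - Q)q_J - 47q_J.
Follower FOC: 166 - q_B - 2q_J = 0, so q_J(q_B) = (166 - q_B)/2.
The leader anticipates this reaction. Substituting into P = 213 - Q gives P = 130 - (1/2)q_B, so π_B = (130 - (1/2)q_B)q_B - 13q_B.
Maximising: ∂π_B/∂q_B = 117 - q_B = 0, giving q_B = 117.
Then q_J = (166 - 117)/2 = 49/2.
Price P = 213 - 283/2 = 143/2.
Borealis's profit: (143/2 - 13)·117 = 6844.5000.

6844.50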